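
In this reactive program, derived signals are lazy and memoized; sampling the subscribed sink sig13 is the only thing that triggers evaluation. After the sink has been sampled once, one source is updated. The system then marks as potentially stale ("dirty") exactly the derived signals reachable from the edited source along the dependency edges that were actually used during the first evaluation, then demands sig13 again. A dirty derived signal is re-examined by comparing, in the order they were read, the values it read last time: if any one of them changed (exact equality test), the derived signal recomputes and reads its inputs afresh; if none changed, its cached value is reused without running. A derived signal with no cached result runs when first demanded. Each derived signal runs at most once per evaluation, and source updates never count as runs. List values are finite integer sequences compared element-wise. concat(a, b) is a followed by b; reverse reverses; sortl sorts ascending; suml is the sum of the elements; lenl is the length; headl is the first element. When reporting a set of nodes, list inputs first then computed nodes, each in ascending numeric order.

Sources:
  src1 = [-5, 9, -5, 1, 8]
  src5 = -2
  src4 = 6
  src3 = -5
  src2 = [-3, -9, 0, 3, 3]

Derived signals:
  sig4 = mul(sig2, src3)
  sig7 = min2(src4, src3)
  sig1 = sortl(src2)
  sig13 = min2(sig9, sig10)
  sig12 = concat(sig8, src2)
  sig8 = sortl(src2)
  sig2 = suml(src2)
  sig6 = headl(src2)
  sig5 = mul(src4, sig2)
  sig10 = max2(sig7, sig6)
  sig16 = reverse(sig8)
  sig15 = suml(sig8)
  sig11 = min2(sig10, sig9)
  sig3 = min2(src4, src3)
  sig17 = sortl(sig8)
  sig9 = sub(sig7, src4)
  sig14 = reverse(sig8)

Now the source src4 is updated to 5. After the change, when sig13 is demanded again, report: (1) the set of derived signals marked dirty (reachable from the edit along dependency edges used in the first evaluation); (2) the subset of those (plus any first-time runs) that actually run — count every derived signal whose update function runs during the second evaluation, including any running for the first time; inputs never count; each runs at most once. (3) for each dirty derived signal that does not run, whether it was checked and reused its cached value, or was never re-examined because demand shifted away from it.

The edit dirties: sig7, sig9, sig10, sig13.
3 derived signals run: sig7, sig9, sig13.
Cache hits after checking: sig10.
Note where the cutoff bites: sig10 is checked, finds nothing changed, and keeps its cache.

First demand of the output computes:
  sig6 = headl([-3, -9, 0, 3, 3]) = -3
  sig7 = min2(6, -5) = -5
  sig9 = sub(-5, 6) = -11
  sig10 = max2(-5, -3) = -3
  sig13 = min2(-11, -3) = -11

After the edit, cleaning proceeds:
  sig7: a read changed (src4 6->5) — executes, giving -5 — identical to its old value.
  sig9: a read changed (src4 6->5) — executes, giving -10.
  sig10: dirty, but its reads are unchanged (sig7 unchanged, sig6 unchanged); cached -3 stands.
  sig13: a read changed (sig9 -11->-10) — executes, giving -10.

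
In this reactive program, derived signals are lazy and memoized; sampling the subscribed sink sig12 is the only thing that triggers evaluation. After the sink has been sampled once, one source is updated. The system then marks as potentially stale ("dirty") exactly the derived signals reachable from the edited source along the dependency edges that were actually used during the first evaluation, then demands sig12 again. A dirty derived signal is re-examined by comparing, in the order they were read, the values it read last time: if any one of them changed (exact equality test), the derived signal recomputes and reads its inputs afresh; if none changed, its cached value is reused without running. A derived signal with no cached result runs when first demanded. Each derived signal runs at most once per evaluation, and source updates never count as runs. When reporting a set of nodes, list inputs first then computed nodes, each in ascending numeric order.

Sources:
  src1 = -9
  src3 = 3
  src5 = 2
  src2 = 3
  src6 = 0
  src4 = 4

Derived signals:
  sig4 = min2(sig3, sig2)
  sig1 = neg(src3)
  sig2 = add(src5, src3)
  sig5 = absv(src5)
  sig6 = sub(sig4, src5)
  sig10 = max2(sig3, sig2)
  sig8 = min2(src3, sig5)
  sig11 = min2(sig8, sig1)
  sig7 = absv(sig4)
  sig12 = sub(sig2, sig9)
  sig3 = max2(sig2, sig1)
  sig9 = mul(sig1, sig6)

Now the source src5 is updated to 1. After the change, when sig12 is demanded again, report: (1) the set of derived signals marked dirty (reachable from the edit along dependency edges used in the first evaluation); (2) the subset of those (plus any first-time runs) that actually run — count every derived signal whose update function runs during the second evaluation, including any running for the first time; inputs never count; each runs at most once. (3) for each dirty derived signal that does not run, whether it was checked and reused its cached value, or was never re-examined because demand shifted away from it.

First demand of the output computes:
  sig1 = neg(3) = -3
  sig2 = add(2, 3) = 5
  sig3 = max2(5, -3) = 5
  sig4 = min2(5, 5) = 5
  sig6 = sub(5, 2) = 3
  sig9 = mul(-3, 3) = -9
  sig12 = sub(5, -9) = 14

After the edit, cleaning proceeds:
  sig2: a read changed (src5 2->1) — executes, giving 4.
  sig3: a read changed (sig2 5->4) — executes, giving 4.
  sig4: a read changed (sig3 5->4; sig2 5->4) — executes, giving 4.
  sig6: a read changed (sig4 5->4; src5 2->1) — executes, giving 3 — identical to its old value.
  sig9: dirty, but its reads are unchanged (sig1 unchanged, sig6 unchanged); cached -9 stands.
  sig12: a read changed (sig2 5->4) — executes, giving 13.

Note where the cutoff bites: sig9 is checked, finds nothing changed, and keeps its cache.

The edit dirties: sig2, sig3, sig4, sig6, sig9, sig12.
5 derived signals run: sig2, sig3, sig4, sig6, sig12.
Cache hits after checking: sig9.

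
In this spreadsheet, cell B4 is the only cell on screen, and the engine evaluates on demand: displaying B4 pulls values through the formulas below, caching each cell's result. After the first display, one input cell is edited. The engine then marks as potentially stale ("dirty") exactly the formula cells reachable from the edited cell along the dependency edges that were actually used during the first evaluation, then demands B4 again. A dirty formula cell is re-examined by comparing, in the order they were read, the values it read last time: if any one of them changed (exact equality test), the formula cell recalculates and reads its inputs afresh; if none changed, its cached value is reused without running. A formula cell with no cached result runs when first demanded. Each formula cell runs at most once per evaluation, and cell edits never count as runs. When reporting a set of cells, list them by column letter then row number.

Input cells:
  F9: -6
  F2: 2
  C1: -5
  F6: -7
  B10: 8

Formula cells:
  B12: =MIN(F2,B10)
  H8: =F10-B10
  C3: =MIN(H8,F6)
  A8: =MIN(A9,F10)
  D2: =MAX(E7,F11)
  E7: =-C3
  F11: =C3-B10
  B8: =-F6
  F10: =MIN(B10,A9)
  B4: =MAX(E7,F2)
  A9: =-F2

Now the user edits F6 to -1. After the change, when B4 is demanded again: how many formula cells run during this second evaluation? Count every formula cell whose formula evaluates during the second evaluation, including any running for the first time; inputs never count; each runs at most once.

Initial pass — values computed on the first demand:
  A9 = -(2) = -2
  F10 = MIN(8, -2) = -2
  H8 = -2 - 8 = -10
  C3 = MIN(-10, -7) = -10
  E7 = -(-10) = 10
  B4 = MAX(10, 2) = 10

Second demand — change propagation:
  C3: re-runs because F6 -7->-1; new result -10 (unchanged).
  E7: re-examined; everything it read last time is the same (C3 unchanged) — cache 10 kept, no run.
  B4: re-examined; everything it read last time is the same (E7 unchanged, F2 unchanged) — cache 10 kept, no run.

The important point: C3 recomputes to an identical value, and the output ends up unchanged.

Run set: C3 (1 run).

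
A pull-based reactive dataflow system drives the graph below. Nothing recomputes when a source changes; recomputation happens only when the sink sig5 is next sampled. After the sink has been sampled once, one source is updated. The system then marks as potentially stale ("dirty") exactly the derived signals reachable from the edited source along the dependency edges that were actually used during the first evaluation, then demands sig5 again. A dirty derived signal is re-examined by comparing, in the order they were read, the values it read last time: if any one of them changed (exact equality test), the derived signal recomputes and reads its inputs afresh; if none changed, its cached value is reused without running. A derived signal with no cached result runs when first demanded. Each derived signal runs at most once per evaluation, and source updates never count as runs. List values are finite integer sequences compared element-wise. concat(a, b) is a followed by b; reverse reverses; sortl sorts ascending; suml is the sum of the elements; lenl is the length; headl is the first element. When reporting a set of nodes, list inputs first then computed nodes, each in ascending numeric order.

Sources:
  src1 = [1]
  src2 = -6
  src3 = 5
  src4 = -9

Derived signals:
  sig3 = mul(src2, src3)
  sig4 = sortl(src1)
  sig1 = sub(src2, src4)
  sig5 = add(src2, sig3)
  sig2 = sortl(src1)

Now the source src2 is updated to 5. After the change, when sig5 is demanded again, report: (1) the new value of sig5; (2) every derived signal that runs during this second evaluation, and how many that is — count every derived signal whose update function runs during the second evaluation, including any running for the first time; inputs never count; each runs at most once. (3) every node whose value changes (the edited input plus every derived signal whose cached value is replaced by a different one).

New value of sig5: 30.
Derived signals that run: sig3, sig5 — 2 in total.
Values that change: src2, sig3, sig5.

First evaluation (everything demanded from the output):
  sig3 = mul(-6, 5) = -30
  sig5 = add(-6, -30) = -36

Propagation after the edit:
  sig3: runs — src2 -6->5; result 25.
  sig5: runs — src2 -6->5; sig3 -30->25; result 30.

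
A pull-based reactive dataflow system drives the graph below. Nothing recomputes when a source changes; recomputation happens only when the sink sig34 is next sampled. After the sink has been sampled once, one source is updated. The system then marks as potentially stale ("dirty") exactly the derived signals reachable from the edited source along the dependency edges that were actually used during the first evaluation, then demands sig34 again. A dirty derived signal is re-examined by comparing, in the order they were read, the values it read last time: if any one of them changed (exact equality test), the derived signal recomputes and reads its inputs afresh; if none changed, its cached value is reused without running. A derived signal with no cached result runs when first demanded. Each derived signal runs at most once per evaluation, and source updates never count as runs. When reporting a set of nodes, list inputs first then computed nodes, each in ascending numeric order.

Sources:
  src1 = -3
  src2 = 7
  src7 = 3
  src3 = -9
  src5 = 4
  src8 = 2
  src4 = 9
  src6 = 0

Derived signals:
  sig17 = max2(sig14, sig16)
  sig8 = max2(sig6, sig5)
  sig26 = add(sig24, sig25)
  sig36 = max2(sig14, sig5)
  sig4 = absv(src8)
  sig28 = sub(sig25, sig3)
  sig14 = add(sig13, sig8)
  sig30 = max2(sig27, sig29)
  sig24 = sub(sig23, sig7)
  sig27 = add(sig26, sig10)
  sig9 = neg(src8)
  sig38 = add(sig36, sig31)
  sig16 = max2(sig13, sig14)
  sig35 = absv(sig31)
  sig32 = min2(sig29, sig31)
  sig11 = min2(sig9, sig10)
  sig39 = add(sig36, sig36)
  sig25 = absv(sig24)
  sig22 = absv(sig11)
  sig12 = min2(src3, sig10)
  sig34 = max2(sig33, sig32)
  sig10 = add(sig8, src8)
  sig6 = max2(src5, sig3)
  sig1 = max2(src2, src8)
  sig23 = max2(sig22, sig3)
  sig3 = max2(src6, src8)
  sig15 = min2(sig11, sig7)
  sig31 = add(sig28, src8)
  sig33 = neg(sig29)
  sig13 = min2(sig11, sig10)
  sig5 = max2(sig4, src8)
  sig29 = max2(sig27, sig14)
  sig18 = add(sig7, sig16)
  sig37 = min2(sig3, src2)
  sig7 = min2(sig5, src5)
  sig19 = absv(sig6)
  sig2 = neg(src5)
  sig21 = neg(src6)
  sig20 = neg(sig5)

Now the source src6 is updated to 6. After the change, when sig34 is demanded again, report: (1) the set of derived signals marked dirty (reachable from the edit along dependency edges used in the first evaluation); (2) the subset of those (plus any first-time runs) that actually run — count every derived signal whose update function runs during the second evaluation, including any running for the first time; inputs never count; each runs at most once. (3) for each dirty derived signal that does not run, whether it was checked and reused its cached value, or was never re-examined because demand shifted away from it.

First evaluation (everything demanded from the output):
  sig3 = max2(0, 2) = 2
  sig4 = absv(2) = 2
  sig5 = max2(2, 2) = 2
  sig6 = max2(4, 2) = 4
  sig7 = min2(2, 4) = 2
  sig8 = max2(4, 2) = 4
  sig9 = neg(2) = -2
  sig10 = add(4, 2) = 6
  sig11 = min2(-2, 6) = -2
  sig13 = min2(-2, 6) = -2
  sig14 = add(-2, 4) = 2
  sig22 = absv(-2) = 2
  sig23 = max2(2, 2) = 2
  sig24 = sub(2, 2) = 0
  sig25 = absv(0) = 0
  sig26 = add(0, 0) = 0
  sig27 = add(0, 6) = 6
  sig28 = sub(0, 2) = -2
  sig29 = max2(6, 2) = 6
  sig31 = add(-2, 2) = 0
  sig32 = min2(6, 0) = 0
  sig33 = neg(6) = -6
  sig34 = max2(-6, 0) = 0

Propagation after the edit:
  sig3: runs — src6 0->6; result 6.
  sig6: runs — sig3 2->6; result 6.
  sig8: runs — sig6 4->6; result 6.
  sig10: runs — sig8 4->6; result 8.
  sig11: runs — sig10 6->8; result -2 (same value as before).
  sig13: runs — sig10 6->8; result -2 (same value as before).
  sig14: runs — sig8 4->6; result 4.
  sig22: checked — values it read are unchanged (sig11 unchanged); reused cached 2 without running.
  sig23: runs — sig3 2->6; result 6.
  sig24: runs — sig23 2->6; result 4.
  sig25: runs — sig24 0->4; result 4.
  sig26: runs — sig24 0->4; sig25 0->4; result 8.
  sig27: runs — sig26 0->8; sig10 6->8; result 16.
  sig28: runs — sig25 0->4; sig3 2->6; result -2 (same value as before).
  sig29: runs — sig27 6->16; sig14 2->4; result 16.
  sig31: checked — values it read are unchanged (sig28 unchanged, src8 unchanged); reused cached 0 without running.
  sig32: runs — sig29 6->16; result 0 (same value as before).
  sig33: runs — sig29 6->16; result -16.
  sig34: runs — sig33 -6->-16; result 0 (same value as before).

Key observation: the cutoff stops propagation at sig22 — its inputs' values are unchanged, so it reuses its cache.

Marked dirty: sig3, sig6, sig8, sig10, sig11, sig13, sig14, sig22, sig23, sig24, sig25, sig26, sig27, sig28, sig29, sig31, sig32, sig33, sig34.
Derived signals that run: sig3, sig6, sig8, sig10, sig11, sig13, sig14, sig23, sig24, sig25, sig26, sig27, sig28, sig29, sig32, sig33, sig34 — 17 in total.
Checked but reused from cache: sig22, sig31.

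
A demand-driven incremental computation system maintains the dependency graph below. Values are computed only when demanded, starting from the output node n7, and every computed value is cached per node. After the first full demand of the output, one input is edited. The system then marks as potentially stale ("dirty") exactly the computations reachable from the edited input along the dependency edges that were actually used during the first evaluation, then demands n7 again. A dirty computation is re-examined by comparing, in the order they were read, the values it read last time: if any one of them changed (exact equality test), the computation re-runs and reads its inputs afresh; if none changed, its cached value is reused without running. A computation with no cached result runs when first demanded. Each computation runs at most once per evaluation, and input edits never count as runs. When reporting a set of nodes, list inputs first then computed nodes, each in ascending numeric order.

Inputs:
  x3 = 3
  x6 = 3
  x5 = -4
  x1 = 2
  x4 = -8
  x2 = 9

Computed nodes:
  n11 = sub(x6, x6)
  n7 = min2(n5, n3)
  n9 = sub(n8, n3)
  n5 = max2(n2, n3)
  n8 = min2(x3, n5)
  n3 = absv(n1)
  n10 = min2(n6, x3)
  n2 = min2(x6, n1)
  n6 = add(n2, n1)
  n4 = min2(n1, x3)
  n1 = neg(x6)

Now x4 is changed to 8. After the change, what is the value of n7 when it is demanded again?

New value of n7: 3.
Key observation: x4 is never demanded by the output, so the edit triggers no recomputation at all.

First evaluation (everything demanded from the output):
  n1 = neg(3) = -3
  n2 = min2(3, -3) = -3
  n3 = absv(-3) = 3
  n5 = max2(-3, 3) = 3
  n7 = min2(3, 3) = 3

Propagation after the edit:
  x4 feeds no computation that the output demands — nothing is marked dirty and nothing runs.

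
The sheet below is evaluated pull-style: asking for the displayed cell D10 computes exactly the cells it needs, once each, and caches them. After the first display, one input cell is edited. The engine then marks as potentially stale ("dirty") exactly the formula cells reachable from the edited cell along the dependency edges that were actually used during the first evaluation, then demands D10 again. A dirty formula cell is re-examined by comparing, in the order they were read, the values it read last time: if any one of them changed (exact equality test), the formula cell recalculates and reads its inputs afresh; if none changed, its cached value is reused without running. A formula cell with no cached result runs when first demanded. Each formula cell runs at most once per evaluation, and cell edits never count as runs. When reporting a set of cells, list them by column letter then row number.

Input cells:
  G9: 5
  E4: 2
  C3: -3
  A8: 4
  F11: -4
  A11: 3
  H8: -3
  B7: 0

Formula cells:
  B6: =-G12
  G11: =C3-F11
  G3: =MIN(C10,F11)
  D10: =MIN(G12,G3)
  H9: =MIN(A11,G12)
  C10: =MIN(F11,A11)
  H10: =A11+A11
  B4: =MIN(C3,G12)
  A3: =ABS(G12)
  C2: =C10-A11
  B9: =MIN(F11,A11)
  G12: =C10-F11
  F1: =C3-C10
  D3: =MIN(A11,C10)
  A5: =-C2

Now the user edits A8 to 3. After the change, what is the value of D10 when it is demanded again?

Demanding D10 again yields -4.
Note the shortcut — nothing in the graph depends on A8 at all, so no recomputation happens.

First demand of the output computes:
  C10 = MIN(-4, 3) = -4
  G3 = MIN(-4, -4) = -4
  G12 = -4 - -4 = 0
  D10 = MIN(0, -4) = -4

After the edit, cleaning proceeds:
  no node depends on A8 at all; the second demand re-runs nothing.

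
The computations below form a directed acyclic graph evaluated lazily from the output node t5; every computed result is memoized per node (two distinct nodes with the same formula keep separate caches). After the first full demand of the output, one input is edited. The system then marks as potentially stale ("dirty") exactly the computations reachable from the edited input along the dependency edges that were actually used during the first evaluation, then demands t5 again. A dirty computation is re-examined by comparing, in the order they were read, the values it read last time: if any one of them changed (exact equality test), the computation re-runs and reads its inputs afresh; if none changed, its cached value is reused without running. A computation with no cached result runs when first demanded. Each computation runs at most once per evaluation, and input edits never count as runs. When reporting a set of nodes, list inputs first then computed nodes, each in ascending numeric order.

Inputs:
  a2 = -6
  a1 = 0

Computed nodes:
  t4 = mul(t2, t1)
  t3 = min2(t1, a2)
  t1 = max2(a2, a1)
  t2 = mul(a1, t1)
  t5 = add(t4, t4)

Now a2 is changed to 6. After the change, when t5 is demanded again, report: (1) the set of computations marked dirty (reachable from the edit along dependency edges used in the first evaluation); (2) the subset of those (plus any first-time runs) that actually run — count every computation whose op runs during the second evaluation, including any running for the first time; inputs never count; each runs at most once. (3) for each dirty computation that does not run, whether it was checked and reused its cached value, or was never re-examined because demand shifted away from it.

The edit dirties: t1, t2, t4, t5.
3 computations run: t1, t2, t4.
Cache hits after checking: t5.
Note where the cutoff bites: t5 is checked, finds nothing changed, and keeps its cache.

First demand of the output computes:
  t1 = max2(-6, 0) = 0
  t2 = mul(0, 0) = 0
  t4 = mul(0, 0) = 0
  t5 = add(0, 0) = 0

After the edit, cleaning proceeds:
  t1: a read changed (a2 -6->6) — executes, giving 6.
  t2: a read changed (t1 0->6) — executes, giving 0 — identical to its old value.
  t4: a read changed (t1 0->6) — executes, giving 0 — identical to its old value.
  t5: dirty, but its reads are unchanged (t4 unchanged, t4 unchanged); cached 0 stands.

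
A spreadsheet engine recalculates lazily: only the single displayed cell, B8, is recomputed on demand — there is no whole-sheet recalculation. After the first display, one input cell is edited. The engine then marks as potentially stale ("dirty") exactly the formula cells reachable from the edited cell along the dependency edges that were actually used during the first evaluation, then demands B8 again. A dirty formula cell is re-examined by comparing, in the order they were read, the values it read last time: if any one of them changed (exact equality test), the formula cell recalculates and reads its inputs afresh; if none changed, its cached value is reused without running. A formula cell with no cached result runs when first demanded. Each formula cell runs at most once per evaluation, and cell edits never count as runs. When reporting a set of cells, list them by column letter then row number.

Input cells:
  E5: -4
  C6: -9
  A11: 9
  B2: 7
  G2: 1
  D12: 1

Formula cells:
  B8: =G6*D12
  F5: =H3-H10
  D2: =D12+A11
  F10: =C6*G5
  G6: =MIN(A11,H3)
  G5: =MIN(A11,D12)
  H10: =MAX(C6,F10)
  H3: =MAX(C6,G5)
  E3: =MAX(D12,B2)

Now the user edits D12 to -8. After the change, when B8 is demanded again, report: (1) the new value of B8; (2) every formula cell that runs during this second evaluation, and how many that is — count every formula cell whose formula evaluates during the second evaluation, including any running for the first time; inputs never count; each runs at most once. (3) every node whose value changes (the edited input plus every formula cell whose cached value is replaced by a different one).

New value of B8: 64.
Formula cells that run: B8, G5, G6, H3 — 4 in total.
Values that change: B8, D12, G5, G6, H3.

First evaluation (everything demanded from the output):
  G5 = MIN(9, 1) = 1
  H3 = MAX(-9, 1) = 1
  G6 = MIN(9, 1) = 1
  B8 = 1 * 1 = 1

Propagation after the edit:
  G5: runs — D12 1->-8; result -8.
  H3: runs — G5 1->-8; result -8.
  G6: runs — H3 1->-8; result -8.
  B8: runs — G6 1->-8; D12 1->-8; result 64.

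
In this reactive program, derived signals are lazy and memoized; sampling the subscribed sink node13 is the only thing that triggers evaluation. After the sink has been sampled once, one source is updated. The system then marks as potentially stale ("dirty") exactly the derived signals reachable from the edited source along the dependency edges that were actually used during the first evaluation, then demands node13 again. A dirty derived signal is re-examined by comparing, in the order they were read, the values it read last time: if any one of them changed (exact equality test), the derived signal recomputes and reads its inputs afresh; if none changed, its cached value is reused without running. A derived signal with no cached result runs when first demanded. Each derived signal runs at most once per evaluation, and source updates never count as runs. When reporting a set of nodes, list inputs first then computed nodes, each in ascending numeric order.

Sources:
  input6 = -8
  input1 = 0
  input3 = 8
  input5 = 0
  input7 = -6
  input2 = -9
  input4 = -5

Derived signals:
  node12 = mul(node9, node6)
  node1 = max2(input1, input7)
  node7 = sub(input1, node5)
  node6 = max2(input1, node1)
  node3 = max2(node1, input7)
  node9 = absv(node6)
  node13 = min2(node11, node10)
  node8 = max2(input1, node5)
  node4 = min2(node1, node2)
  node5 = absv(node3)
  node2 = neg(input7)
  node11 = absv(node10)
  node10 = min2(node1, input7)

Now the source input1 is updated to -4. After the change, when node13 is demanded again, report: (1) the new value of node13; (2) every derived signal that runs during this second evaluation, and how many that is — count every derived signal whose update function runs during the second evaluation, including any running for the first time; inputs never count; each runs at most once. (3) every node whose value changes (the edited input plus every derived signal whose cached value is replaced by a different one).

Demanding node13 again yields -6.
2 derived signals run: node1, node10.
The nodes whose values change: input1, node1.
Note the absorption at node10: it re-runs yet its value is the same, leaving the output's value untouched.

First demand of the output computes:
  node1 = max2(0, -6) = 0
  node10 = min2(0, -6) = -6
  node11 = absv(-6) = 6
  node13 = min2(6, -6) = -6

After the edit, cleaning proceeds:
  node1: a read changed (input1 0->-4) — executes, giving -4.
  node10: a read changed (node1 0->-4) — executes, giving -6 — identical to its old value.
  node11: dirty, but its reads are unchanged (node10 unchanged); cached 6 stands.
  node13: dirty, but its reads are unchanged (node11 unchanged, node10 unchanged); cached -6 stands.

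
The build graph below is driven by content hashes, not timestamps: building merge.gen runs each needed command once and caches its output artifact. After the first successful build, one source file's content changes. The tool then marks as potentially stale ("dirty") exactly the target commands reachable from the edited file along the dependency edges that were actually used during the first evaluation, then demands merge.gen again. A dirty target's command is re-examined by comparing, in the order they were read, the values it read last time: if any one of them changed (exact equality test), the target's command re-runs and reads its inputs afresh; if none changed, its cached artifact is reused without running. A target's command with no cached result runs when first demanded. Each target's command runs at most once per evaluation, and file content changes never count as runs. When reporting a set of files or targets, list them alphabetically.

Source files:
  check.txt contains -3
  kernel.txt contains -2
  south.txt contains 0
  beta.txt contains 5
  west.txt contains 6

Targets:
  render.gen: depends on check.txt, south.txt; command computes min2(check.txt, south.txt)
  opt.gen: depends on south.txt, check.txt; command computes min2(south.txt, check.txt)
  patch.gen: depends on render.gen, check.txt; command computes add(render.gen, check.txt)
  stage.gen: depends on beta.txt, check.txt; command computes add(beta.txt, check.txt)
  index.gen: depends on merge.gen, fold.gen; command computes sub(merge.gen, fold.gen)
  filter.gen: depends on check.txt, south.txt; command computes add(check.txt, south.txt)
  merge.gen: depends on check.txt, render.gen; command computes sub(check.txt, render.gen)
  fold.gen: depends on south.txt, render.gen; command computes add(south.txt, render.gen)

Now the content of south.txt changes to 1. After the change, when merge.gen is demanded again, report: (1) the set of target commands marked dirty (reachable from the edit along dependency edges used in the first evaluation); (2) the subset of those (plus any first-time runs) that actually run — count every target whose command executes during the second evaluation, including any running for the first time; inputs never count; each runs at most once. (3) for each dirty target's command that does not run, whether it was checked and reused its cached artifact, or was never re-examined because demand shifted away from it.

Initial pass — values computed on the first demand:
  render.gen = min2(-3, 0) = -3
  merge.gen = sub(-3, -3) = 0

Second demand — change propagation:
  render.gen: re-runs because south.txt 0->1; new result -3 (unchanged).
  merge.gen: re-examined; everything it read last time is the same (check.txt unchanged, render.gen unchanged) — cache 0 kept, no run.

The important point: render.gen recomputes to an identical value, and the output ends up unchanged.

Dirty set: merge.gen, render.gen.
Run set: render.gen (1 run).
Re-examined without running (cache reused): merge.gen.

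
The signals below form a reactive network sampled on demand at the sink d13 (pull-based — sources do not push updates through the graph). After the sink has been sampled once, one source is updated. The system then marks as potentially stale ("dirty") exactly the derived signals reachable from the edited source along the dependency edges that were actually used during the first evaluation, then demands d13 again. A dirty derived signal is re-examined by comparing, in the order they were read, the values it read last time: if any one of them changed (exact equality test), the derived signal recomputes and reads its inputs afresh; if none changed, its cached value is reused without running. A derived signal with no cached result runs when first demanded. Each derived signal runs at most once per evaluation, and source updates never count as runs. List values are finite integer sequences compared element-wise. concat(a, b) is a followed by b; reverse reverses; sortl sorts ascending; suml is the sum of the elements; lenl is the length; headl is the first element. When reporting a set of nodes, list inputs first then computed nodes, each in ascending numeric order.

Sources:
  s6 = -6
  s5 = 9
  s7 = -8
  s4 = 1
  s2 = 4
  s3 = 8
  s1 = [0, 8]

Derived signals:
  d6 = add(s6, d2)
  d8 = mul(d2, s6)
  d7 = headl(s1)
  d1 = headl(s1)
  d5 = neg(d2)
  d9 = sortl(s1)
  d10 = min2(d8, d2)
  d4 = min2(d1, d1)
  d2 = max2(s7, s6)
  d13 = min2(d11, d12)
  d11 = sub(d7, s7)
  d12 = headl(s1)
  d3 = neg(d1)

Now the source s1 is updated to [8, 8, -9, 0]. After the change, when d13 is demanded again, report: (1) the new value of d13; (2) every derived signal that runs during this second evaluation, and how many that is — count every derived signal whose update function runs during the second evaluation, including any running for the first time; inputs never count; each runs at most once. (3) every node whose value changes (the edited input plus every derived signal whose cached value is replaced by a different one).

Initial pass — values computed on the first demand:
  d7 = headl([0, 8]) = 0
  d11 = sub(0, -8) = 8
  d12 = headl([0, 8]) = 0
  d13 = min2(8, 0) = 0

Second demand — change propagation:
  d7: re-runs because s1 [0, 8]->[8, 8, -9, 0]; new result 8.
  d11: re-runs because d7 0->8; new result 16.
  d12: re-runs because s1 [0, 8]->[8, 8, -9, 0]; new result 8.
  d13: re-runs because d11 8->16; d12 0->8; new result 8.

d13 now evaluates to 8.
Run set: d7, d11, d12, d13 (4 run).
Changed values: s1, d7, d11, d12, d13.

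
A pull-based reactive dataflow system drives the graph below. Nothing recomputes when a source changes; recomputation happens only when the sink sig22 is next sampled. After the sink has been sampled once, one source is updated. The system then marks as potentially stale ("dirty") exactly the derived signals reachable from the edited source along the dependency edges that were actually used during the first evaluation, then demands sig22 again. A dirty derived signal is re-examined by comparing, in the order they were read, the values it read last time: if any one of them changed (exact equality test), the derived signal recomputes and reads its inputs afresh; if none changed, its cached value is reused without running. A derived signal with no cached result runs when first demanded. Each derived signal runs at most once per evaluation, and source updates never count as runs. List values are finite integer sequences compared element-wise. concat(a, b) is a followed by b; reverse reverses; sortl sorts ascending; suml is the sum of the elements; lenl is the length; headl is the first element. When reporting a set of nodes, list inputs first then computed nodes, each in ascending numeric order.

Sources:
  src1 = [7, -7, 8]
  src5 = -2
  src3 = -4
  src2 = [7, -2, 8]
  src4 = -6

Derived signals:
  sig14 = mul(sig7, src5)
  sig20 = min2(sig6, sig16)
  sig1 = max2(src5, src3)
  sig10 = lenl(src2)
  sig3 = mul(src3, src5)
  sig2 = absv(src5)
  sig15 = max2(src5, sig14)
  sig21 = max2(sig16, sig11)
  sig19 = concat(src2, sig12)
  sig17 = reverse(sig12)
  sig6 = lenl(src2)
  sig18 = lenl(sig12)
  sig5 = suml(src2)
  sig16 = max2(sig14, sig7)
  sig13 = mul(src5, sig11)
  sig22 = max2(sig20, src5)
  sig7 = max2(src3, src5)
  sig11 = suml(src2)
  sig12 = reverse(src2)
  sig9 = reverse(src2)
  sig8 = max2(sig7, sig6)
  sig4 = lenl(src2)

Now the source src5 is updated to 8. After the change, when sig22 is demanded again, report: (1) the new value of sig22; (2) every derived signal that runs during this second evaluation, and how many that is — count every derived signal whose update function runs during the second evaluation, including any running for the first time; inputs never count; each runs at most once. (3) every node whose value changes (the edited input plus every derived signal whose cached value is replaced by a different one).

New value of sig22: 8.
Derived signals that run: sig7, sig14, sig16, sig20, sig22 — 5 in total.
Values that change: src5, sig7, sig14, sig16, sig22.

First evaluation (everything demanded from the output):
  sig6 = lenl([7, -2, 8]) = 3
  sig7 = max2(-4, -2) = -2
  sig14 = mul(-2, -2) = 4
  sig16 = max2(4, -2) = 4
  sig20 = min2(3, 4) = 3
  sig22 = max2(3, -2) = 3

Propagation after the edit:
  sig7: runs — src5 -2->8; result 8.
  sig14: runs — sig7 -2->8; src5 -2->8; result 64.
  sig16: runs — sig14 4->64; sig7 -2->8; result 64.
  sig20: runs — sig16 4->64; result 3 (same value as before).
  sig22: runs — src5 -2->8; result 8.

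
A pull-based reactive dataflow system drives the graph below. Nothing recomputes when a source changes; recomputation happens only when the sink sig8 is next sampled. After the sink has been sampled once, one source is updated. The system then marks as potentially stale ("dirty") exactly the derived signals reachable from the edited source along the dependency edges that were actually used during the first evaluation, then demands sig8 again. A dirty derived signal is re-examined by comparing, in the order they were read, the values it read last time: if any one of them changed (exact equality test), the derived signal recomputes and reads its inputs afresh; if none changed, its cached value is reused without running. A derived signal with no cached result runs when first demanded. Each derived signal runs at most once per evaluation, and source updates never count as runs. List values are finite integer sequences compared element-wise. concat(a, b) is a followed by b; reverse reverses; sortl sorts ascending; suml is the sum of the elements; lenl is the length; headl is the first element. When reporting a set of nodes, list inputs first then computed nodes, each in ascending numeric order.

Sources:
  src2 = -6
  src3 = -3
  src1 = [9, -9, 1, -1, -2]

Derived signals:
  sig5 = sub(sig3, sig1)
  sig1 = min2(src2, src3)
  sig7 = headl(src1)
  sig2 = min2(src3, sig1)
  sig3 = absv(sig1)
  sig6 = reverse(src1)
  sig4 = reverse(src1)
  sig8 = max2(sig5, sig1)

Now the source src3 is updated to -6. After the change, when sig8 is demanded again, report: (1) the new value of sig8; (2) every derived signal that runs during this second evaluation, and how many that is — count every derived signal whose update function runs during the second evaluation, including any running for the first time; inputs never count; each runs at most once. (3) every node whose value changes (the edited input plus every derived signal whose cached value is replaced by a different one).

New value of sig8: 12.
Derived signals that run: sig1 — 1 in total.
Values that change: src3.
Key observation: the change is absorbed at sig1 — it re-runs but produces the same value, and the output's value is unchanged.

First evaluation (everything demanded from the output):
  sig1 = min2(-6, -3) = -6
  sig3 = absv(-6) = 6
  sig5 = sub(6, -6) = 12
  sig8 = max2(12, -6) = 12

Propagation after the edit:
  sig1: runs — src3 -3->-6; result -6 (same value as before).
  sig3: checked — values it read are unchanged (sig1 unchanged); reused cached 6 without running.
  sig5: checked — values it read are unchanged (sig3 unchanged, sig1 unchanged); reused cached 12 without running.
  sig8: checked — values it read are unchanged (sig5 unchanged, sig1 unchanged); reused cached 12 without running.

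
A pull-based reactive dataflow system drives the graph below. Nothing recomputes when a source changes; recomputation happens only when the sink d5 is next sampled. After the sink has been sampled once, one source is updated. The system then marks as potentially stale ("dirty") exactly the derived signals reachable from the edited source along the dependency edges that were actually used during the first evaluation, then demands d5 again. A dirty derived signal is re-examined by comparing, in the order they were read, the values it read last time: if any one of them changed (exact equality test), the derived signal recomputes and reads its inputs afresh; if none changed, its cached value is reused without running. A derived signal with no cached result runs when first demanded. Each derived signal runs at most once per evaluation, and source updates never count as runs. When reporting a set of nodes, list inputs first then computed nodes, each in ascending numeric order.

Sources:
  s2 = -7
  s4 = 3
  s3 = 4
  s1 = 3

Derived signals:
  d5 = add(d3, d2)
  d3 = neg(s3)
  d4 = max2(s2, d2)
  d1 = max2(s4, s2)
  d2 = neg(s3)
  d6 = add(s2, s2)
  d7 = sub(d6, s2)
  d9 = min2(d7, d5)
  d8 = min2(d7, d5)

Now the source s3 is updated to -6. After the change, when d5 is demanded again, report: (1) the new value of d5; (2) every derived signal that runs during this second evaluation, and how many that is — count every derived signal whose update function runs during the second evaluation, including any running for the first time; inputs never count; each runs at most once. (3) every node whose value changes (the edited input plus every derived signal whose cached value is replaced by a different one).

New value of d5: 12.
Derived signals that run: d2, d3, d5 — 3 in total.
Values that change: s3, d2, d3, d5.

First evaluation (everything demanded from the output):
  d2 = neg(4) = -4
  d3 = neg(4) = -4
  d5 = add(-4, -4) = -8

Propagation after the edit:
  d2: runs — s3 4->-6; result 6.
  d3: runs — s3 4->-6; result 6.
  d5: runs — d3 -4->6; d2 -4->6; result 12.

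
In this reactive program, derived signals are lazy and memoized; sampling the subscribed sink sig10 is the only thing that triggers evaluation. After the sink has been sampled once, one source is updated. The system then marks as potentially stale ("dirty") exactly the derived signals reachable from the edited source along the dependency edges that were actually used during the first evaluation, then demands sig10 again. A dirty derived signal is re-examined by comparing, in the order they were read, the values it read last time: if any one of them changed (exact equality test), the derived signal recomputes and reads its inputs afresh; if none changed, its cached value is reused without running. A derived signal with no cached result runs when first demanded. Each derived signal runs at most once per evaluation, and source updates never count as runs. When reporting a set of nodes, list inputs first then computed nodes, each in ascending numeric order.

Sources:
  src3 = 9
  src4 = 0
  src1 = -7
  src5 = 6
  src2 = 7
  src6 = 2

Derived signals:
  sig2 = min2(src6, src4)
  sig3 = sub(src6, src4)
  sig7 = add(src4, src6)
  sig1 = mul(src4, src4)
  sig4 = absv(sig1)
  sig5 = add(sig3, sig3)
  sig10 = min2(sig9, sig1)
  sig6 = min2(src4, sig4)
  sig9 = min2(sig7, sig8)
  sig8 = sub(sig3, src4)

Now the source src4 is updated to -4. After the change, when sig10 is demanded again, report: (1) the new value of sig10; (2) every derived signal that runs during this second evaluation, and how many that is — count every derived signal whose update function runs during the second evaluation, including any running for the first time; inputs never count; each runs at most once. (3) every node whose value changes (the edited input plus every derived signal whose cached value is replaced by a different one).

First demand of the output computes:
  sig1 = mul(0, 0) = 0
  sig3 = sub(2, 0) = 2
  sig7 = add(0, 2) = 2
  sig8 = sub(2, 0) = 2
  sig9 = min2(2, 2) = 2
  sig10 = min2(2, 0) = 0

After the edit, cleaning proceeds:
  sig1: a read changed (src4 0->-4; src4 0->-4) — executes, giving 16.
  sig3: a read changed (src4 0->-4) — executes, giving 6.
  sig7: a read changed (src4 0->-4) — executes, giving -2.
  sig8: a read changed (sig3 2->6; src4 0->-4) — executes, giving 10.
  sig9: a read changed (sig7 2->-2; sig8 2->10) — executes, giving -2.
  sig10: a read changed (sig9 2->-2; sig1 0->16) — executes, giving -2.

Demanding sig10 again yields -2.
6 derived signals run: sig1, sig3, sig7, sig8, sig9, sig10.
The nodes whose values change: src4, sig1, sig3, sig7, sig8, sig9, sig10.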